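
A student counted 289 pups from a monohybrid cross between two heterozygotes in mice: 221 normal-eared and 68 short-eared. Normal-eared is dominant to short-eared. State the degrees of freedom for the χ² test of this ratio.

1

For a monohybrid cross between heterozygotes with complete dominance, the expected phenotypic ratio is 3:1.
A goodness-of-fit test with 2 phenotype classes has df = 2 − 1 = 1.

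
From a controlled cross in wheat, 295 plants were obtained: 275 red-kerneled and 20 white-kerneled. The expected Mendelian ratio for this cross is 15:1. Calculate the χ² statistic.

Expected counts for N = 295 under a 15:1 ratio (total parts = 16):
  red-kerneled: 295 × 15/16 = 276.5625
  white-kerneled: 295 × 1/16 = 18.4375
χ² = Σ (O − E)² / E
  red-kerneled: (275 − 276.5625)² / 276.5625 = 0.0088
  white-kerneled: (20 − 18.4375)² / 18.4375 = 0.1324
χ² = 0.0088 + 0.1324 = 0.1412 ≈ 0.141

0.141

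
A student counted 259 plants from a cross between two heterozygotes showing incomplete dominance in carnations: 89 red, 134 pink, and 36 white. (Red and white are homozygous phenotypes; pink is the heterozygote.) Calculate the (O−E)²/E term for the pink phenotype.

With incomplete dominance, a heterozygote × heterozygote cross gives a 1:2:1 phenotypic ratio.
Under the 1:2:1 hypothesis (Σ ratio = 4, N = 259):
  red: 259 × 1/4 = 64.75
  pink: 259 × 2/4 = 129.5
  white: 259 × 1/4 = 64.75
Contribution of pink: (134 − 129.5)² / 129.5 = 0.1564

0.156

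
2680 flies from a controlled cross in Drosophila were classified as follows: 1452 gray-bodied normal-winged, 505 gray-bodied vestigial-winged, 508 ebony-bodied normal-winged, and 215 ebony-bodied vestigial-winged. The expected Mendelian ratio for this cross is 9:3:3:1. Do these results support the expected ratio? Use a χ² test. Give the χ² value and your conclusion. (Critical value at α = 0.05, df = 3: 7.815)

15.586; not consistent

Under the 9:3:3:1 hypothesis (Σ ratio = 16, N = 2680):
  gray-bodied normal-winged: 2680 × 9/16 = 1507.5
  gray-bodied vestigial-winged: 2680 × 3/16 = 502.5
  ebony-bodied normal-winged: 2680 × 3/16 = 502.5
  ebony-bodied vestigial-winged: 2680 × 1/16 = 167.5
χ² = Σ (O − E)² / E
  gray-bodied normal-winged: (1452 − 1507.5)² / 1507.5 = 2.0433
  gray-bodied vestigial-winged: (505 − 502.5)² / 502.5 = 0.0124
  ebony-bodied normal-winged: (508 − 502.5)² / 502.5 = 0.0602
  ebony-bodied vestigial-winged: (215 − 167.5)² / 167.5 = 13.4701
χ² = 2.0433 + 0.0124 + 0.0602 + 13.4701 = 15.586
Degrees of freedom = 4 − 1 = 3; critical value at α = 0.05 is 7.815.
Since 15.586 > 7.815, we reject the null hypothesis — the data do not fit the 9:3:3:1 ratio.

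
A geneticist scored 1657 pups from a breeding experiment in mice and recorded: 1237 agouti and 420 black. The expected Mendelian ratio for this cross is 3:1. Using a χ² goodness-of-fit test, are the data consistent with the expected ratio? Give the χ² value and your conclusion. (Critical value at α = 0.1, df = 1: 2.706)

Expected counts for N = 1657 under a 3:1 ratio (total parts = 4):
  agouti: 1657 × 3/4 = 1242.75
  black: 1657 × 1/4 = 414.25
χ² = Σ (O − E)² / E
  agouti: (1237 − 1242.75)² / 1242.75 = 0.0266
  black: (420 − 414.25)² / 414.25 = 0.0798
χ² = 0.0266 + 0.0798 = 0.1064 ≈ 0.106
Degrees of freedom = 2 − 1 = 1; critical value at α = 0.1 is 2.706.
Since 0.106 < 2.706, we fail to reject the null hypothesis — the data are consistent with the 3:1 ratio.

0.106; consistent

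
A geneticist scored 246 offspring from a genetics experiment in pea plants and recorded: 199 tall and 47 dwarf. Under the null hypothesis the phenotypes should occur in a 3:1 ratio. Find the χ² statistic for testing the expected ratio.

Under the 3:1 hypothesis (Σ ratio = 4, N = 246):
  tall: 246 × 3/4 = 184.5
  dwarf: 246 × 1/4 = 61.5
χ² = Σ (O − E)² / E
  tall: (199 − 184.5)² / 184.5 = 1.1396
  dwarf: (47 − 61.5)² / 61.5 = 3.4187
χ² = 1.1396 + 3.4187 = 4.5583 ≈ 4.558

4.558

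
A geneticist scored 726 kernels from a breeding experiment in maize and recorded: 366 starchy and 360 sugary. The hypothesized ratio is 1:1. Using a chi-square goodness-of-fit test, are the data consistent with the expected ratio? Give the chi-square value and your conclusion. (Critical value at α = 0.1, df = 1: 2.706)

The 1:1 ratio has 2 parts, so with N = 726 the expected counts are:
  starchy: 726 × 1/2 = 363
  sugary: 726 × 1/2 = 363
χ² = Σ (O − E)² / E
  starchy: (366 − 363)² / 363 = 0.0248
  sugary: (360 − 363)² / 363 = 0.0248
χ² = 0.0248 + 0.0248 = 0.0496 ≈ 0.050
Degrees of freedom = 2 − 1 = 1; critical value at α = 0.1 is 2.706.
Since 0.050 < 2.706, we fail to reject the null hypothesis — the data are consistent with the 1:1 ratio.

0.050; consistent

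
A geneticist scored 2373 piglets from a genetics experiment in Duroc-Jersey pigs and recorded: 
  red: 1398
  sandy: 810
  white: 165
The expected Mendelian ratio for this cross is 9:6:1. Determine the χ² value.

The 9:6:1 ratio has 16 parts, so with N = 2373 the expected counts are:
  red: 2373 × 9/16 = 1334.8125
  sandy: 2373 × 6/16 = 889.875
  white: 2373 × 1/16 = 148.3125
χ² = Σ (O − E)² / E
  red: (1398 − 1334.8125)² / 1334.8125 = 2.9912
  sandy: (810 − 889.875)² / 889.875 = 7.1696
  white: (165 − 148.3125)² / 148.3125 = 1.8776
χ² = 2.9912 + 7.1696 + 1.8776 = 12.0384 ≈ 12.038

12.038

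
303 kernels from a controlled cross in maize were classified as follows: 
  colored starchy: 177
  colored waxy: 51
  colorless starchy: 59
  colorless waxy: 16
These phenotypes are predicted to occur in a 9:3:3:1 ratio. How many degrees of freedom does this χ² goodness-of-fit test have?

3

A goodness-of-fit test with 4 phenotype classes has df = 4 − 1 = 3.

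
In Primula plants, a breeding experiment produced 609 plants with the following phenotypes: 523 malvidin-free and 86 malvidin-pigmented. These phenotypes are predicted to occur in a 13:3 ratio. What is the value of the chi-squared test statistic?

8.564

Expected counts for N = 609 under a 13:3 ratio (total parts = 16):
  malvidin-free: 609 × 13/16 = 494.8125
  malvidin-pigmented: 609 × 3/16 = 114.1875
χ² = Σ (O − E)² / E
  malvidin-free: (523 − 494.8125)² / 494.8125 = 1.6057
  malvidin-pigmented: (86 − 114.1875)² / 114.1875 = 6.9582
χ² = 1.6057 + 6.9582 = 8.5639 ≈ 8.564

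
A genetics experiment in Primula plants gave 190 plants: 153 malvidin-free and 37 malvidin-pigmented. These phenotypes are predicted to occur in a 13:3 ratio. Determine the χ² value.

The 13:3 ratio has 16 parts, so with N = 190 the expected counts are:
  malvidin-free: 190 × 13/16 = 154.375
  malvidin-pigmented: 190 × 3/16 = 35.625
χ² = Σ (O − E)² / E
  malvidin-free: (153 − 154.375)² / 154.375 = 0.0122
  malvidin-pigmented: (37 − 35.625)² / 35.625 = 0.0531
χ² = 0.0122 + 0.0531 = 0.0653 ≈ 0.065

0.065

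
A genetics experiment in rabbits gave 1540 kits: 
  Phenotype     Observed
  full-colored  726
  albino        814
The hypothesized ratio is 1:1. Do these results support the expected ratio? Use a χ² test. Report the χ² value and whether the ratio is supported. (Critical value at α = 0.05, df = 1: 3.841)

5.029; not consistent

Under the 1:1 hypothesis (Σ ratio = 2, N = 1540):
  full-colored: 1540 × 1/2 = 770
  albino: 1540 × 1/2 = 770
χ² = Σ (O − E)² / E
  full-colored: (726 − 770)² / 770 = 2.5143
  albino: (814 − 770)² / 770 = 2.5143
χ² = 2.5143 + 2.5143 = 5.0286 ≈ 5.029
Degrees of freedom = 2 − 1 = 1; critical value at α = 0.05 is 3.841.
Since 5.029 > 3.841, we reject the null hypothesis — the data do not fit the 1:1 ratio.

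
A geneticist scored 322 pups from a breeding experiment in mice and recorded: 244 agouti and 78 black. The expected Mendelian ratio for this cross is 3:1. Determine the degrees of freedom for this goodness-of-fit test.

1

A goodness-of-fit test with 2 phenotype classes has df = 2 − 1 = 1.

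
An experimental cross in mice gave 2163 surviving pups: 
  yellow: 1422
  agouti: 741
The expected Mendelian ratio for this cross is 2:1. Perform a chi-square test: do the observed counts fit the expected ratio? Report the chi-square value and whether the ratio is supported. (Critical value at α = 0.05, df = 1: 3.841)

Expected counts for N = 2163 under a 2:1 ratio (total parts = 3):
  yellow: 2163 × 2/3 = 1442
  agouti: 2163 × 1/3 = 721
χ² = Σ (O − E)² / E
  yellow: (1422 − 1442)² / 1442 = 0.2774
  agouti: (741 − 721)² / 721 = 0.5548
χ² = 0.2774 + 0.5548 = 0.8322 ≈ 0.832
Degrees of freedom = 2 − 1 = 1; critical value at α = 0.05 is 3.841.
Since 0.832 < 3.841, we fail to reject the null hypothesis — the data are consistent with the 2:1 ratio.

0.832; consistent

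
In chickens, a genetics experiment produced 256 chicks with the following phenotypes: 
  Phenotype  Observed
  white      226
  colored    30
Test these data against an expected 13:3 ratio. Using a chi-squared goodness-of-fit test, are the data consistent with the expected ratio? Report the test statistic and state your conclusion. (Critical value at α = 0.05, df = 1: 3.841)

8.308; not consistent

Total ratio parts = 16. Expected numbers out of 256:
  white: 256 × 13/16 = 208
  colored: 256 × 3/16 = 48
χ² = Σ (O − E)² / E
  white: (226 − 208)² / 208 = 1.5577
  colored: (30 − 48)² / 48 = 6.7500
χ² = 1.5577 + 6.7500 = 8.3077 ≈ 8.308
Degrees of freedom = 2 − 1 = 1; critical value at α = 0.05 is 3.841.
Since 8.308 > 3.841, we reject the null hypothesis — the data do not fit the 13:3 ratio.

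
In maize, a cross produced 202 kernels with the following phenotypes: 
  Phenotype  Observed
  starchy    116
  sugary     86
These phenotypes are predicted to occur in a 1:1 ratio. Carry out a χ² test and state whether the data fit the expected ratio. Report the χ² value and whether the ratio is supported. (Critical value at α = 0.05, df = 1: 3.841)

4.455; not consistent

Total ratio parts = 2. Expected numbers out of 202:
  starchy: 202 × 1/2 = 101
  sugary: 202 × 1/2 = 101
χ² = Σ (O − E)² / E
  starchy: (116 − 101)² / 101 = 2.2277
  sugary: (86 − 101)² / 101 = 2.2277
χ² = 2.2277 + 2.2277 = 4.4554 ≈ 4.455
Degrees of freedom = 2 − 1 = 1; critical value at α = 0.05 is 3.841.
Since 4.455 > 3.841, we reject the null hypothesis — the data do not fit the 1:1 ratio.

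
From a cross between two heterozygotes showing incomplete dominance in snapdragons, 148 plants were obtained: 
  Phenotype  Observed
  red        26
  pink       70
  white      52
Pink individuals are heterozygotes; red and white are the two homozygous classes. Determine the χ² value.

With incomplete dominance, a heterozygote × heterozygote cross gives a 1:2:1 phenotypic ratio.
Expected counts for N = 148 under a 1:2:1 ratio (total parts = 4):
  red: 148 × 1/4 = 37
  pink: 148 × 2/4 = 74
  white: 148 × 1/4 = 37
χ² = Σ (O − E)² / E
  red: (26 − 37)² / 37 = 3.2703
  pink: (70 − 74)² / 74 = 0.2162
  white: (52 − 37)² / 37 = 6.0811
χ² = 3.2703 + 0.2162 + 6.0811 = 9.5676 ≈ 9.568

9.568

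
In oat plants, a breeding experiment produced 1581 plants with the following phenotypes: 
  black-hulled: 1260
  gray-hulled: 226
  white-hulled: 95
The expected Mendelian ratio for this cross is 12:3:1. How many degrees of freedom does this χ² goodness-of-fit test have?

A goodness-of-fit test with 3 phenotype classes has df = 3 − 1 = 2.

2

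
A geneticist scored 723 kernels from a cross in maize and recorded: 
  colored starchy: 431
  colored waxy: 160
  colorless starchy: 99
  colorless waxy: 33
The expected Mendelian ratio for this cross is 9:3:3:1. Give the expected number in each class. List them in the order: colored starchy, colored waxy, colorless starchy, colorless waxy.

The 9:3:3:1 ratio has 16 parts, so with N = 723 the expected counts are:
  colored starchy: 723 × 9/16 = 406.6875
  colored waxy: 723 × 3/16 = 135.5625
  colorless starchy: 723 × 3/16 = 135.5625
  colorless waxy: 723 × 1/16 = 45.1875

406.6875, 135.5625, 135.5625, 45.1875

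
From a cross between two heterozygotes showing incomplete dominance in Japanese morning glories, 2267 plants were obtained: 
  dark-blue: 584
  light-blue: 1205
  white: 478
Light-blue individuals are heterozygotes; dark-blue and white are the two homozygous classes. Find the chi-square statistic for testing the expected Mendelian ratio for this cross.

18.933

With incomplete dominance, a heterozygote × heterozygote cross gives a 1:2:1 phenotypic ratio.
Under the 1:2:1 hypothesis (Σ ratio = 4, N = 2267):
  dark-blue: 2267 × 1/4 = 566.75
  light-blue: 2267 × 2/4 = 1133.5
  white: 2267 × 1/4 = 566.75
χ² = Σ (O − E)² / E
  dark-blue: (584 − 566.75)² / 566.75 = 0.5250
  light-blue: (1205 − 1133.5)² / 1133.5 = 4.5101
  white: (478 − 566.75)² / 566.75 = 13.8978
χ² = 0.5250 + 4.5101 + 13.8978 = 18.9329 ≈ 18.933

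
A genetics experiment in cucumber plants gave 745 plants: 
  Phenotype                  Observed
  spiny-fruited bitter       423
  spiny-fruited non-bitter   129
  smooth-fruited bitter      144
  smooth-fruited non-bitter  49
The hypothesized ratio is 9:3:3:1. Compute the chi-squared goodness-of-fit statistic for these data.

The 9:3:3:1 ratio has 16 parts, so with N = 745 the expected counts are:
  spiny-fruited bitter: 745 × 9/16 = 419.0625
  spiny-fruited non-bitter: 745 × 3/16 = 139.6875
  smooth-fruited bitter: 745 × 3/16 = 139.6875
  smooth-fruited non-bitter: 745 × 1/16 = 46.5625
χ² = Σ (O − E)² / E
  spiny-fruited bitter: (423 − 419.0625)² / 419.0625 = 0.0370
  spiny-fruited non-bitter: (129 − 139.6875)² / 139.6875 = 0.8177
  smooth-fruited bitter: (144 − 139.6875)² / 139.6875 = 0.1331
  smooth-fruited non-bitter: (49 − 46.5625)² / 46.5625 = 0.1276
χ² = 0.0370 + 0.8177 + 0.1331 + 0.1276 = 1.1154 ≈ 1.115

1.115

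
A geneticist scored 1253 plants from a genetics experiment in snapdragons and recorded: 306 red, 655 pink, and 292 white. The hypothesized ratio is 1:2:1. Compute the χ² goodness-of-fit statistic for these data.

2.906

Total ratio parts = 4. Expected numbers out of 1253:
  red: 1253 × 1/4 = 313.25
  pink: 1253 × 2/4 = 626.5
  white: 1253 × 1/4 = 313.25
χ² = Σ (O − E)² / E
  red: (306 − 313.25)² / 313.25 = 0.1678
  pink: (655 − 626.5)² / 626.5 = 1.2965
  white: (292 − 313.25)² / 313.25 = 1.4415
χ² = 0.1678 + 1.2965 + 1.4415 = 2.9058 ≈ 2.906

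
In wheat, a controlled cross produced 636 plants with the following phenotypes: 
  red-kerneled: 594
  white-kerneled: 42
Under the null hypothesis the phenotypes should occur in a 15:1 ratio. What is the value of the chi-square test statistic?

0.136

Under the 15:1 hypothesis (Σ ratio = 16, N = 636):
  red-kerneled: 636 × 15/16 = 596.25
  white-kerneled: 636 × 1/16 = 39.75
χ² = Σ (O − E)² / E
  red-kerneled: (594 − 596.25)² / 596.25 = 0.0085
  white-kerneled: (42 − 39.75)² / 39.75 = 0.1274
χ² = 0.0085 + 0.1274 = 0.1359 ≈ 0.136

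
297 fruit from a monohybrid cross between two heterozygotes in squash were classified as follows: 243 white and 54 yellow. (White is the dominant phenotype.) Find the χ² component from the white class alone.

1.841

For a monohybrid cross between heterozygotes with complete dominance, the expected phenotypic ratio is 3:1.
Expected counts for N = 297 under a 3:1 ratio (total parts = 4):
  white: 297 × 3/4 = 222.75
  yellow: 297 × 1/4 = 74.25
Contribution of white: (243 − 222.75)² / 222.75 = 1.8409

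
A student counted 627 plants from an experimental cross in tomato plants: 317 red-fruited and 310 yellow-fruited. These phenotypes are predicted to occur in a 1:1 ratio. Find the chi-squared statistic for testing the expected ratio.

The 1:1 ratio has 2 parts, so with N = 627 the expected counts are:
  red-fruited: 627 × 1/2 = 313.5
  yellow-fruited: 627 × 1/2 = 313.5
χ² = Σ (O − E)² / E
  red-fruited: (317 − 313.5)² / 313.5 = 0.0391
  yellow-fruited: (310 − 313.5)² / 313.5 = 0.0391
χ² = 0.0391 + 0.0391 = 0.0782 ≈ 0.078

0.078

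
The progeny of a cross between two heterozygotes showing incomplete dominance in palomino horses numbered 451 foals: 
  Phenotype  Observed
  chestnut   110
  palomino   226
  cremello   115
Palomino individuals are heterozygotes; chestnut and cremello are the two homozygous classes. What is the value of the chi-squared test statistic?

With incomplete dominance, a heterozygote × heterozygote cross gives a 1:2:1 phenotypic ratio.
Expected counts for N = 451 under a 1:2:1 ratio (total parts = 4):
  chestnut: 451 × 1/4 = 112.75
  palomino: 451 × 2/4 = 225.5
  cremello: 451 × 1/4 = 112.75
χ² = Σ (O − E)² / E
  chestnut: (110 − 112.75)² / 112.75 = 0.0671
  palomino: (226 − 225.5)² / 225.5 = 0.0011
  cremello: (115 − 112.75)² / 112.75 = 0.0449
χ² = 0.0671 + 0.0011 + 0.0449 = 0.1131 ≈ 0.113

0.113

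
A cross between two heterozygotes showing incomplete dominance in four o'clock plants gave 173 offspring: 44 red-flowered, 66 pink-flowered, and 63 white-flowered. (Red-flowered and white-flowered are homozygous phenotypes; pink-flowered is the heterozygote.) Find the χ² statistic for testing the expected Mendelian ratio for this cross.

13.890

With incomplete dominance, a heterozygote × heterozygote cross gives a 1:2:1 phenotypic ratio.
Under the 1:2:1 hypothesis (Σ ratio = 4, N = 173):
  red-flowered: 173 × 1/4 = 43.25
  pink-flowered: 173 × 2/4 = 86.5
  white-flowered: 173 × 1/4 = 43.25
χ² = Σ (O − E)² / E
  red-flowered: (44 − 43.25)² / 43.25 = 0.0130
  pink-flowered: (66 − 86.5)² / 86.5 = 4.8584
  white-flowered: (63 − 43.25)² / 43.25 = 9.0188
χ² = 0.0130 + 4.8584 + 9.0188 = 13.8902 ≈ 13.890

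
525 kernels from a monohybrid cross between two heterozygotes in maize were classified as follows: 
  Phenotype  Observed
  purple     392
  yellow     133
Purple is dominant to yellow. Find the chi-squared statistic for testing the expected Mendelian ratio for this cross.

For a monohybrid cross between heterozygotes with complete dominance, the expected phenotypic ratio is 3:1.
Under the 3:1 hypothesis (Σ ratio = 4, N = 525):
  purple: 525 × 3/4 = 393.75
  yellow: 525 × 1/4 = 131.25
χ² = Σ (O − E)² / E
  purple: (392 − 393.75)² / 393.75 = 0.0078
  yellow: (133 − 131.25)² / 131.25 = 0.0233
χ² = 0.0078 + 0.0233 = 0.0311 ≈ 0.031

0.031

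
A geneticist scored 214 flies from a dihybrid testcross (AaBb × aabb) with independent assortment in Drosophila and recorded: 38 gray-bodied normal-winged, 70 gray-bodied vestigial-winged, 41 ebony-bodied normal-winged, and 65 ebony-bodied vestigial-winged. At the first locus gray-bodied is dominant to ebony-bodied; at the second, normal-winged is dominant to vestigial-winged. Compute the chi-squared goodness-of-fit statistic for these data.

A dihybrid testcross with independent assortment gives a 1:1:1:1 ratio.
Expected counts for N = 214 under a 1:1:1:1 ratio (total parts = 4):
  gray-bodied normal-winged: 214 × 1/4 = 53.5
  gray-bodied vestigial-winged: 214 × 1/4 = 53.5
  ebony-bodied normal-winged: 214 × 1/4 = 53.5
  ebony-bodied vestigial-winged: 214 × 1/4 = 53.5
χ² = Σ (O − E)² / E
  gray-bodied normal-winged: (38 − 53.5)² / 53.5 = 4.4907
  gray-bodied vestigial-winged: (70 − 53.5)² / 53.5 = 5.0888
  ebony-bodied normal-winged: (41 − 53.5)² / 53.5 = 2.9206
  ebony-bodied vestigial-winged: (65 − 53.5)² / 53.5 = 2.4720
χ² = 4.4907 + 5.0888 + 2.9206 + 2.4720 = 14.9721 ≈ 14.972

14.972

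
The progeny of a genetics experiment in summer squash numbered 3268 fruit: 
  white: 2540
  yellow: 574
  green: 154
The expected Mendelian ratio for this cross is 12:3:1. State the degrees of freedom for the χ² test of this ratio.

2

A goodness-of-fit test with 3 phenotype classes has df = 3 − 1 = 2.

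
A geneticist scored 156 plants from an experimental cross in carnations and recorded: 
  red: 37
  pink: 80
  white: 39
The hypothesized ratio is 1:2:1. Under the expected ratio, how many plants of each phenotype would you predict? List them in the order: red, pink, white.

39, 78, 39

Expected counts for N = 156 under a 1:2:1 ratio (total parts = 4):
  red: 156 × 1/4 = 39
  pink: 156 × 2/4 = 78
  white: 156 × 1/4 = 39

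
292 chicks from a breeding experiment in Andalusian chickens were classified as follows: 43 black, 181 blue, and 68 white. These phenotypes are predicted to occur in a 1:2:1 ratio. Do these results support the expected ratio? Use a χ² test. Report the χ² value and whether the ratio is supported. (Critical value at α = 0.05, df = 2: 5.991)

21.062; not consistent

Under the 1:2:1 hypothesis (Σ ratio = 4, N = 292):
  black: 292 × 1/4 = 73
  blue: 292 × 2/4 = 146
  white: 292 × 1/4 = 73
χ² = Σ (O − E)² / E
  black: (43 − 73)² / 73 = 12.3288
  blue: (181 − 146)² / 146 = 8.3904
  white: (68 − 73)² / 73 = 0.3425
χ² = 12.3288 + 8.3904 + 0.3425 = 21.0617 ≈ 21.062
Degrees of freedom = 3 − 1 = 2; critical value at α = 0.05 is 5.991.
Since 21.062 > 5.991, we reject the null hypothesis — the data do not fit the 1:2:1 ratio.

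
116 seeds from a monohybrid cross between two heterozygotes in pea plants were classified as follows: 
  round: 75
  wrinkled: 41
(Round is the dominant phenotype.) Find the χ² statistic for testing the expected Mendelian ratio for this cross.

6.621

For a monohybrid cross between heterozygotes with complete dominance, the expected phenotypic ratio is 3:1.
Expected counts for N = 116 under a 3:1 ratio (total parts = 4):
  round: 116 × 3/4 = 87
  wrinkled: 116 × 1/4 = 29
χ² = Σ (O − E)² / E
  round: (75 − 87)² / 87 = 1.6552
  wrinkled: (41 − 29)² / 29 = 4.9655
χ² = 1.6552 + 4.9655 = 6.6207 ≈ 6.621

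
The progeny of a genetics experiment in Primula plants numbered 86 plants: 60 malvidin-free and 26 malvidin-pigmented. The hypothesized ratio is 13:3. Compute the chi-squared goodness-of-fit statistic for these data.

7.443

The 13:3 ratio has 16 parts, so with N = 86 the expected counts are:
  malvidin-free: 86 × 13/16 = 69.875
  malvidin-pigmented: 86 × 3/16 = 16.125
χ² = Σ (O − E)² / E
  malvidin-free: (60 − 69.875)² / 69.875 = 1.3956
  malvidin-pigmented: (26 − 16.125)² / 16.125 = 6.0475
χ² = 1.3956 + 6.0475 = 7.4431 ≈ 7.443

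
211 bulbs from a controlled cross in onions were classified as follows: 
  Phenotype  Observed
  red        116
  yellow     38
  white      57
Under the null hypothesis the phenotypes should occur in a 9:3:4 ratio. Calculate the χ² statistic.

The 9:3:4 ratio has 16 parts, so with N = 211 the expected counts are:
  red: 211 × 9/16 = 118.6875
  yellow: 211 × 3/16 = 39.5625
  white: 211 × 4/16 = 52.75
χ² = Σ (O − E)² / E
  red: (116 − 118.6875)² / 118.6875 = 0.0609
  yellow: (38 − 39.5625)² / 39.5625 = 0.0617
  white: (57 − 52.75)² / 52.75 = 0.3424
χ² = 0.0609 + 0.0617 + 0.3424 = 0.465

0.465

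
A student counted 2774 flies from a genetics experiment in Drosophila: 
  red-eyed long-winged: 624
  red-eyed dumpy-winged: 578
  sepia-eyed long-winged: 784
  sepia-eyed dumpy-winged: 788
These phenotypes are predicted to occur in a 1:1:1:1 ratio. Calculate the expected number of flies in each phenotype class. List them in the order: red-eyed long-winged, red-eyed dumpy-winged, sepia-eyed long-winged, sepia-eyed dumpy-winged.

Under the 1:1:1:1 hypothesis (Σ ratio = 4, N = 2774):
  red-eyed long-winged: 2774 × 1/4 = 693.5
  red-eyed dumpy-winged: 2774 × 1/4 = 693.5
  sepia-eyed long-winged: 2774 × 1/4 = 693.5
  sepia-eyed dumpy-winged: 2774 × 1/4 = 693.5

693.5, 693.5, 693.5, 693.5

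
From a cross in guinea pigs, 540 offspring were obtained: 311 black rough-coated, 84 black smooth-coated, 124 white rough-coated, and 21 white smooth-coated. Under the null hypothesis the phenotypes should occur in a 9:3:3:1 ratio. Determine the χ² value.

The 9:3:3:1 ratio has 16 parts, so with N = 540 the expected counts are:
  black rough-coated: 540 × 9/16 = 303.75
  black smooth-coated: 540 × 3/16 = 101.25
  white rough-coated: 540 × 3/16 = 101.25
  white smooth-coated: 540 × 1/16 = 33.75
χ² = Σ (O − E)² / E
  black rough-coated: (311 − 303.75)² / 303.75 = 0.1730
  black smooth-coated: (84 − 101.25)² / 101.25 = 2.9389
  white rough-coated: (124 − 101.25)² / 101.25 = 5.1117
  white smooth-coated: (21 − 33.75)² / 33.75 = 4.8167
χ² = 0.1730 + 2.9389 + 5.1117 + 4.8167 = 13.0403 ≈ 13.040

13.040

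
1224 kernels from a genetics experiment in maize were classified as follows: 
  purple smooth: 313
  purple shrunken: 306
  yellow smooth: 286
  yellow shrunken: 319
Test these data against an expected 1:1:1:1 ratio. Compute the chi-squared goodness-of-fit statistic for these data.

2.020

Under the 1:1:1:1 hypothesis (Σ ratio = 4, N = 1224):
  purple smooth: 1224 × 1/4 = 306
  purple shrunken: 1224 × 1/4 = 306
  yellow smooth: 1224 × 1/4 = 306
  yellow shrunken: 1224 × 1/4 = 306
χ² = Σ (O − E)² / E
  purple smooth: (313 − 306)² / 306 = 0.1601
  purple shrunken: (306 − 306)² / 306 = 0.0000
  yellow smooth: (286 − 306)² / 306 = 1.3072
  yellow shrunken: (319 − 306)² / 306 = 0.5523
χ² = 0.1601 + 0.0000 + 1.3072 + 0.5523 = 2.0196 ≈ 2.020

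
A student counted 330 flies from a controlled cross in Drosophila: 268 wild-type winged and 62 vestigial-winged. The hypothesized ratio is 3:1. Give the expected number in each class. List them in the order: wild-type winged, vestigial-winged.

247.5, 82.5

Under the 3:1 hypothesis (Σ ratio = 4, N = 330):
  wild-type winged: 330 × 3/4 = 247.5
  vestigial-winged: 330 × 1/4 = 82.5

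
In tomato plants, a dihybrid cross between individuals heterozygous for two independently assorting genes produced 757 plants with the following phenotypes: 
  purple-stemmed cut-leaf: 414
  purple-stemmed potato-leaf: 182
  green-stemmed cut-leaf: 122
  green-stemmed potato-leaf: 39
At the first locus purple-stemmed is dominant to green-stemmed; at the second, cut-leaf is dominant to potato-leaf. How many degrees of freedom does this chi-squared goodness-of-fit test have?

A dihybrid F₂ with independent assortment and complete dominance at both loci gives a 9:3:3:1 phenotypic ratio.
A goodness-of-fit test with 4 phenotype classes has df = 4 − 1 = 3.

3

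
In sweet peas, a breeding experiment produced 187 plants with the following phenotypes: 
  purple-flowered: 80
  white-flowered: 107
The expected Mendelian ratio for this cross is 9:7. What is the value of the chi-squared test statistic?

The 9:7 ratio has 16 parts, so with N = 187 the expected counts are:
  purple-flowered: 187 × 9/16 = 105.1875
  white-flowered: 187 × 7/16 = 81.8125
χ² = Σ (O − E)² / E
  purple-flowered: (80 − 105.1875)² / 105.1875 = 6.0312
  white-flowered: (107 − 81.8125)² / 81.8125 = 7.7544
χ² = 6.0312 + 7.7544 = 13.7856 ≈ 13.786

13.786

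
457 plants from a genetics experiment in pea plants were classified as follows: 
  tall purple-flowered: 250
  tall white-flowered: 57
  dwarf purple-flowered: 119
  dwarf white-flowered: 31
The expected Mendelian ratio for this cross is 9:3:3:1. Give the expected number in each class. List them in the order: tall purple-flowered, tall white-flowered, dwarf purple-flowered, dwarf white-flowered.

257.0625, 85.6875, 85.6875, 28.5625

The 9:3:3:1 ratio has 16 parts, so with N = 457 the expected counts are:
  tall purple-flowered: 457 × 9/16 = 257.0625
  tall white-flowered: 457 × 3/16 = 85.6875
  dwarf purple-flowered: 457 × 3/16 = 85.6875
  dwarf white-flowered: 457 × 1/16 = 28.5625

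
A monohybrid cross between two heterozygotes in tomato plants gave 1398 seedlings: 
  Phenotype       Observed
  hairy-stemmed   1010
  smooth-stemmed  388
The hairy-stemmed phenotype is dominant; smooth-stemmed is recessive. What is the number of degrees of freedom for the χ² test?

1

For a monohybrid cross between heterozygotes with complete dominance, the expected phenotypic ratio is 3:1.
A goodness-of-fit test with 2 phenotype classes has df = 2 − 1 = 1.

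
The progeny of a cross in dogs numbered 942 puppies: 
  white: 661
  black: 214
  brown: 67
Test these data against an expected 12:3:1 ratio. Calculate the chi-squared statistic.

Expected counts for N = 942 under a 12:3:1 ratio (total parts = 16):
  white: 942 × 12/16 = 706.5
  black: 942 × 3/16 = 176.625
  brown: 942 × 1/16 = 58.875
χ² = Σ (O − E)² / E
  white: (661 − 706.5)² / 706.5 = 2.9303
  black: (214 − 176.625)² / 176.625 = 7.9088
  brown: (67 − 58.875)² / 58.875 = 1.1213
χ² = 2.9303 + 7.9088 + 1.1213 = 11.9604 ≈ 11.960

11.960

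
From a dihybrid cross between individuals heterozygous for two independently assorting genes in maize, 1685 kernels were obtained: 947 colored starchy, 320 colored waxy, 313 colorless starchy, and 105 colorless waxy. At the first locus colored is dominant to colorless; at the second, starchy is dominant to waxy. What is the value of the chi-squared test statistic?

A dihybrid F₂ with independent assortment and complete dominance at both loci gives a 9:3:3:1 phenotypic ratio.
Under the 9:3:3:1 hypothesis (Σ ratio = 16, N = 1685):
  colored starchy: 1685 × 9/16 = 947.8125
  colored waxy: 1685 × 3/16 = 315.9375
  colorless starchy: 1685 × 3/16 = 315.9375
  colorless waxy: 1685 × 1/16 = 105.3125
χ² = Σ (O − E)² / E
  colored starchy: (947 − 947.8125)² / 947.8125 = 0.0007
  colored waxy: (320 − 315.9375)² / 315.9375 = 0.0522
  colorless starchy: (313 − 315.9375)² / 315.9375 = 0.0273
  colorless waxy: (105 − 105.3125)² / 105.3125 = 0.0009
χ² = 0.0007 + 0.0522 + 0.0273 + 0.0009 = 0.0811 ≈ 0.081

0.081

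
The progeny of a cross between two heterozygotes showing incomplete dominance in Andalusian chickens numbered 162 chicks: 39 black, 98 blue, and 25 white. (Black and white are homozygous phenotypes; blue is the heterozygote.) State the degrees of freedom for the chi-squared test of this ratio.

With incomplete dominance, a heterozygote × heterozygote cross gives a 1:2:1 phenotypic ratio.
A goodness-of-fit test with 3 phenotype classes has df = 3 − 1 = 2.

2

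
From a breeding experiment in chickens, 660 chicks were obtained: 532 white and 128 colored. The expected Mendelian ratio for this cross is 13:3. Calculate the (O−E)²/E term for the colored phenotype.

0.146

Total ratio parts = 16. Expected numbers out of 660:
  white: 660 × 13/16 = 536.25
  colored: 660 × 3/16 = 123.75
Contribution of colored: (128 − 123.75)² / 123.75 = 0.1460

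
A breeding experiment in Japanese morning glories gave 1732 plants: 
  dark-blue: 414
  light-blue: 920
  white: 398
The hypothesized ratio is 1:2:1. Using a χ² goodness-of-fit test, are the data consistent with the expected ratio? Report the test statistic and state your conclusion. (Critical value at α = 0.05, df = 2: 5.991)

7.030; not consistent

Total ratio parts = 4. Expected numbers out of 1732:
  dark-blue: 1732 × 1/4 = 433
  light-blue: 1732 × 2/4 = 866
  white: 1732 × 1/4 = 433
χ² = Σ (O − E)² / E
  dark-blue: (414 − 433)² / 433 = 0.8337
  light-blue: (920 − 866)² / 866 = 3.3672
  white: (398 − 433)² / 433 = 2.8291
χ² = 0.8337 + 3.3672 + 2.8291 = 7.030
Degrees of freedom = 3 − 1 = 2; critical value at α = 0.05 is 5.991.
Since 7.030 > 5.991, we reject the null hypothesis — the data do not fit the 1:2:1 ratio.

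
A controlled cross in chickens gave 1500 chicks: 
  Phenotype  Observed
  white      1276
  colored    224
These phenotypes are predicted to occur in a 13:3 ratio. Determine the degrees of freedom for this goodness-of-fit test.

A goodness-of-fit test with 2 phenotype classes has df = 2 − 1 = 1.

1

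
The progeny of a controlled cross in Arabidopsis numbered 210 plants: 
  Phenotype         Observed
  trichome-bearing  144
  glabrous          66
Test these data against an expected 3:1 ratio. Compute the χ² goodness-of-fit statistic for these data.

4.629

The 3:1 ratio has 4 parts, so with N = 210 the expected counts are:
  trichome-bearing: 210 × 3/4 = 157.5
  glabrous: 210 × 1/4 = 52.5
χ² = Σ (O − E)² / E
  trichome-bearing: (144 − 157.5)² / 157.5 = 1.1571
  glabrous: (66 − 52.5)² / 52.5 = 3.4714
χ² = 1.1571 + 3.4714 = 4.6285 ≈ 4.629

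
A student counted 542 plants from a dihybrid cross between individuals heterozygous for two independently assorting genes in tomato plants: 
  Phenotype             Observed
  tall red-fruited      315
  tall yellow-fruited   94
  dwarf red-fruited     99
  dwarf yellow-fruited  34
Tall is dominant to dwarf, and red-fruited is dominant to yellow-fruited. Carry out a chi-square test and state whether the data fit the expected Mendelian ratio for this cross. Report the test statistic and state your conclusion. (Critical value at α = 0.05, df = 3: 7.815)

0.977; consistent

A dihybrid F₂ with independent assortment and complete dominance at both loci gives a 9:3:3:1 phenotypic ratio.
Total ratio parts = 16. Expected numbers out of 542:
  tall red-fruited: 542 × 9/16 = 304.875
  tall yellow-fruited: 542 × 3/16 = 101.625
  dwarf red-fruited: 542 × 3/16 = 101.625
  dwarf yellow-fruited: 542 × 1/16 = 33.875
χ² = Σ (O − E)² / E
  tall red-fruited: (315 − 304.875)² / 304.875 = 0.3363
  tall yellow-fruited: (94 − 101.625)² / 101.625 = 0.5721
  dwarf red-fruited: (99 − 101.625)² / 101.625 = 0.0678
  dwarf yellow-fruited: (34 − 33.875)² / 33.875 = 0.0005
χ² = 0.3363 + 0.5721 + 0.0678 + 0.0005 = 0.9767 ≈ 0.977
Degrees of freedom = 4 − 1 = 3; critical value at α = 0.05 is 7.815.
Since 0.977 < 7.815, we fail to reject the null hypothesis — the data are consistent with the 9:3:3:1 ratio.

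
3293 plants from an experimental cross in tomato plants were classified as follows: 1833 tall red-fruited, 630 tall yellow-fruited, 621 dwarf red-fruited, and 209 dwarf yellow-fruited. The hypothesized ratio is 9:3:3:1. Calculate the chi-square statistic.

The 9:3:3:1 ratio has 16 parts, so with N = 3293 the expected counts are:
  tall red-fruited: 3293 × 9/16 = 1852.3125
  tall yellow-fruited: 3293 × 3/16 = 617.4375
  dwarf red-fruited: 3293 × 3/16 = 617.4375
  dwarf yellow-fruited: 3293 × 1/16 = 205.8125
χ² = Σ (O − E)² / E
  tall red-fruited: (1833 − 1852.3125)² / 1852.3125 = 0.2014
  tall yellow-fruited: (630 − 617.4375)² / 617.4375 = 0.2556
  dwarf red-fruited: (621 − 617.4375)² / 617.4375 = 0.0206
  dwarf yellow-fruited: (209 − 205.8125)² / 205.8125 = 0.0494
χ² = 0.2014 + 0.2556 + 0.0206 + 0.0494 = 0.527

0.527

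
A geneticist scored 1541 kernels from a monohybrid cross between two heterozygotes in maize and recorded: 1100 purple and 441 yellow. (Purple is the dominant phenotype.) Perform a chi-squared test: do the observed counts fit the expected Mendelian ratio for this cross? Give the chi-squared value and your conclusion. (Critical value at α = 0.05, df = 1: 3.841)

For a monohybrid cross between heterozygotes with complete dominance, the expected phenotypic ratio is 3:1.
Under the 3:1 hypothesis (Σ ratio = 4, N = 1541):
  purple: 1541 × 3/4 = 1155.75
  yellow: 1541 × 1/4 = 385.25
χ² = Σ (O − E)² / E
  purple: (1100 − 1155.75)² / 1155.75 = 2.6892
  yellow: (441 − 385.25)² / 385.25 = 8.0677
χ² = 2.6892 + 8.0677 = 10.7569 ≈ 10.757
Degrees of freedom = 2 − 1 = 1; critical value at α = 0.05 is 3.841.
Since 10.757 > 3.841, we reject the null hypothesis — the data do not fit the 3:1 ratio.

10.757; not consistent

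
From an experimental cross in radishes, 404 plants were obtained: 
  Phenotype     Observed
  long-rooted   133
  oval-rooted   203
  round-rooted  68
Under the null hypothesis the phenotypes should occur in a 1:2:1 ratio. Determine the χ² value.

Under the 1:2:1 hypothesis (Σ ratio = 4, N = 404):
  long-rooted: 404 × 1/4 = 101
  oval-rooted: 404 × 2/4 = 202
  round-rooted: 404 × 1/4 = 101
χ² = Σ (O − E)² / E
  long-rooted: (133 − 101)² / 101 = 10.1386
  oval-rooted: (203 − 202)² / 202 = 0.0050
  round-rooted: (68 − 101)² / 101 = 10.7822
χ² = 10.1386 + 0.0050 + 10.7822 = 20.9258 ≈ 20.926

20.926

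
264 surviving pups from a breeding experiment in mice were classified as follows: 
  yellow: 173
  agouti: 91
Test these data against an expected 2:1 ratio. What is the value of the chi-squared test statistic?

0.153

Under the 2:1 hypothesis (Σ ratio = 3, N = 264):
  yellow: 264 × 2/3 = 176
  agouti: 264 × 1/3 = 88
χ² = Σ (O − E)² / E
  yellow: (173 − 176)² / 176 = 0.0511
  agouti: (91 − 88)² / 88 = 0.1023
χ² = 0.0511 + 0.1023 = 0.1534 ≈ 0.153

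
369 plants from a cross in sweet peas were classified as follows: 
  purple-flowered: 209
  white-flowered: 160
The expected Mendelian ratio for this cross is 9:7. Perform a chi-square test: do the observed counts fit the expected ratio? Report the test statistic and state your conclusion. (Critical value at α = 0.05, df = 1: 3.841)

0.023; consistent

Expected counts for N = 369 under a 9:7 ratio (total parts = 16):
  purple-flowered: 369 × 9/16 = 207.5625
  white-flowered: 369 × 7/16 = 161.4375
χ² = Σ (O − E)² / E
  purple-flowered: (209 − 207.5625)² / 207.5625 = 0.0100
  white-flowered: (160 − 161.4375)² / 161.4375 = 0.0128
χ² = 0.0100 + 0.0128 = 0.0228 ≈ 0.023
Degrees of freedom = 2 − 1 = 1; critical value at α = 0.05 is 3.841.
Since 0.023 < 3.841, we fail to reject the null hypothesis — the data are consistent with the 9:7 ratio.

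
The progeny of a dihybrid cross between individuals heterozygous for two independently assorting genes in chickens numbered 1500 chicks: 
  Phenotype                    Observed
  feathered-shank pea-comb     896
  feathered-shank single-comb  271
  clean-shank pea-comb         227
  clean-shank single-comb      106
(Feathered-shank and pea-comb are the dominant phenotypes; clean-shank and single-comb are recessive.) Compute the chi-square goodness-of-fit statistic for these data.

A dihybrid F₂ with independent assortment and complete dominance at both loci gives a 9:3:3:1 phenotypic ratio.
Under the 9:3:3:1 hypothesis (Σ ratio = 16, N = 1500):
  feathered-shank pea-comb: 1500 × 9/16 = 843.75
  feathered-shank single-comb: 1500 × 3/16 = 281.25
  clean-shank pea-comb: 1500 × 3/16 = 281.25
  clean-shank single-comb: 1500 × 1/16 = 93.75
χ² = Σ (O − E)² / E
  feathered-shank pea-comb: (896 − 843.75)² / 843.75 = 3.2356
  feathered-shank single-comb: (271 − 281.25)² / 281.25 = 0.3736
  clean-shank pea-comb: (227 − 281.25)² / 281.25 = 10.4642
  clean-shank single-comb: (106 − 93.75)² / 93.75 = 1.6007
χ² = 3.2356 + 0.3736 + 10.4642 + 1.6007 = 15.6741 ≈ 15.674

15.674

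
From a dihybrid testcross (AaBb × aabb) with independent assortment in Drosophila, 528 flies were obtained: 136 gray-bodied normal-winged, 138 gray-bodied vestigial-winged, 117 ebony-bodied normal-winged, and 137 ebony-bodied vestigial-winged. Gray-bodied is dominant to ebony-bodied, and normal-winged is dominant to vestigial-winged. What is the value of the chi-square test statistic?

A dihybrid testcross with independent assortment gives a 1:1:1:1 ratio.
Total ratio parts = 4. Expected numbers out of 528:
  gray-bodied normal-winged: 528 × 1/4 = 132
  gray-bodied vestigial-winged: 528 × 1/4 = 132
  ebony-bodied normal-winged: 528 × 1/4 = 132
  ebony-bodied vestigial-winged: 528 × 1/4 = 132
χ² = Σ (O − E)² / E
  gray-bodied normal-winged: (136 − 132)² / 132 = 0.1212
  gray-bodied vestigial-winged: (138 − 132)² / 132 = 0.2727
  ebony-bodied normal-winged: (117 − 132)² / 132 = 1.7045
  ebony-bodied vestigial-winged: (137 − 132)² / 132 = 0.1894
χ² = 0.1212 + 0.2727 + 1.7045 + 0.1894 = 2.2878 ≈ 2.288

2.288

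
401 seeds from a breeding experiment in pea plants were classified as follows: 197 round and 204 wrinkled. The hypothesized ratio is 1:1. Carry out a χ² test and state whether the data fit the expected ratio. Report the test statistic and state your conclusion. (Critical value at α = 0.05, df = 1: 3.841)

The 1:1 ratio has 2 parts, so with N = 401 the expected counts are:
  round: 401 × 1/2 = 200.5
  wrinkled: 401 × 1/2 = 200.5
χ² = Σ (O − E)² / E
  round: (197 − 200.5)² / 200.5 = 0.0611
  wrinkled: (204 − 200.5)² / 200.5 = 0.0611
χ² = 0.0611 + 0.0611 = 0.1222 ≈ 0.122
Degrees of freedom = 2 − 1 = 1; critical value at α = 0.05 is 3.841.
Since 0.122 < 3.841, we fail to reject the null hypothesis — the data are consistent with the 1:1 ratio.

0.122; consistent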